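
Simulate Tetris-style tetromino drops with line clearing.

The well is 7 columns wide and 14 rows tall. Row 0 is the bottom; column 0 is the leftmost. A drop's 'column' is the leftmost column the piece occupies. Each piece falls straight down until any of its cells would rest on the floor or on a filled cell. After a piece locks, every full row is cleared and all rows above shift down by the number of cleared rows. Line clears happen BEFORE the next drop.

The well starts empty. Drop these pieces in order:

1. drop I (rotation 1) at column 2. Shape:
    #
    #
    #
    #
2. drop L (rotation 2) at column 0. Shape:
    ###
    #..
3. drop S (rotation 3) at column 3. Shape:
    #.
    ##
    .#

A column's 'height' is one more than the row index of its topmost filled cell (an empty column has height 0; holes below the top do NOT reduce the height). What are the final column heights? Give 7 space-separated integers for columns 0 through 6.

Answer: 5 5 5 3 2 0 0

Derivation:
Drop 1: I rot1 at col 2 lands with bottom-row=0; cleared 0 line(s) (total 0); column heights now [0 0 4 0 0 0 0], max=4
Drop 2: L rot2 at col 0 lands with bottom-row=3; cleared 0 line(s) (total 0); column heights now [5 5 5 0 0 0 0], max=5
Drop 3: S rot3 at col 3 lands with bottom-row=0; cleared 0 line(s) (total 0); column heights now [5 5 5 3 2 0 0], max=5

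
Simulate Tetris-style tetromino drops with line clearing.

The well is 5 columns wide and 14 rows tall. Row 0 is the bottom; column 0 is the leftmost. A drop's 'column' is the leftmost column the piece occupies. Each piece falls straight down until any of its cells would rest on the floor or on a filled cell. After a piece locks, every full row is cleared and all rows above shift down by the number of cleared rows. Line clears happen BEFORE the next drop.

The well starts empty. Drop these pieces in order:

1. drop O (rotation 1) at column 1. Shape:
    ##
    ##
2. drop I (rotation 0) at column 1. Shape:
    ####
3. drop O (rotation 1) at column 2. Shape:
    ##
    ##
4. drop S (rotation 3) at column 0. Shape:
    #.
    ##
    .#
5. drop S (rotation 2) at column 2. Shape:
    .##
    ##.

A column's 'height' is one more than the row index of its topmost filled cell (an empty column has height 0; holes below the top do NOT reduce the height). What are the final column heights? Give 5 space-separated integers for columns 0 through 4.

Answer: 6 5 6 7 7

Derivation:
Drop 1: O rot1 at col 1 lands with bottom-row=0; cleared 0 line(s) (total 0); column heights now [0 2 2 0 0], max=2
Drop 2: I rot0 at col 1 lands with bottom-row=2; cleared 0 line(s) (total 0); column heights now [0 3 3 3 3], max=3
Drop 3: O rot1 at col 2 lands with bottom-row=3; cleared 0 line(s) (total 0); column heights now [0 3 5 5 3], max=5
Drop 4: S rot3 at col 0 lands with bottom-row=3; cleared 0 line(s) (total 0); column heights now [6 5 5 5 3], max=6
Drop 5: S rot2 at col 2 lands with bottom-row=5; cleared 0 line(s) (total 0); column heights now [6 5 6 7 7], max=7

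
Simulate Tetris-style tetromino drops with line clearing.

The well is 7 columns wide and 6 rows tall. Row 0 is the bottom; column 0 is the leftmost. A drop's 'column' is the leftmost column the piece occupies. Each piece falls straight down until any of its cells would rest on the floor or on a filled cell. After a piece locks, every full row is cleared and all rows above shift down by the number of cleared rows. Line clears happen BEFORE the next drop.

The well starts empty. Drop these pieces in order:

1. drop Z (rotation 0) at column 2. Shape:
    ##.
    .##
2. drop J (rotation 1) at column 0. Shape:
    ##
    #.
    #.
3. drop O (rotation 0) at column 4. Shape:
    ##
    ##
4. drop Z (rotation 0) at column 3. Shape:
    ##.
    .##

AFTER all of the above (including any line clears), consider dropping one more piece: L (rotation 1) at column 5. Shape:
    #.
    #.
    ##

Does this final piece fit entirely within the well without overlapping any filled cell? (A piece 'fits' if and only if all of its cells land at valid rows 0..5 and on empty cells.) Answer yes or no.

Drop 1: Z rot0 at col 2 lands with bottom-row=0; cleared 0 line(s) (total 0); column heights now [0 0 2 2 1 0 0], max=2
Drop 2: J rot1 at col 0 lands with bottom-row=0; cleared 0 line(s) (total 0); column heights now [3 3 2 2 1 0 0], max=3
Drop 3: O rot0 at col 4 lands with bottom-row=1; cleared 0 line(s) (total 0); column heights now [3 3 2 2 3 3 0], max=3
Drop 4: Z rot0 at col 3 lands with bottom-row=3; cleared 0 line(s) (total 0); column heights now [3 3 2 5 5 4 0], max=5
Test piece L rot1 at col 5 (width 2): heights before test = [3 3 2 5 5 4 0]; fits = False

Answer: no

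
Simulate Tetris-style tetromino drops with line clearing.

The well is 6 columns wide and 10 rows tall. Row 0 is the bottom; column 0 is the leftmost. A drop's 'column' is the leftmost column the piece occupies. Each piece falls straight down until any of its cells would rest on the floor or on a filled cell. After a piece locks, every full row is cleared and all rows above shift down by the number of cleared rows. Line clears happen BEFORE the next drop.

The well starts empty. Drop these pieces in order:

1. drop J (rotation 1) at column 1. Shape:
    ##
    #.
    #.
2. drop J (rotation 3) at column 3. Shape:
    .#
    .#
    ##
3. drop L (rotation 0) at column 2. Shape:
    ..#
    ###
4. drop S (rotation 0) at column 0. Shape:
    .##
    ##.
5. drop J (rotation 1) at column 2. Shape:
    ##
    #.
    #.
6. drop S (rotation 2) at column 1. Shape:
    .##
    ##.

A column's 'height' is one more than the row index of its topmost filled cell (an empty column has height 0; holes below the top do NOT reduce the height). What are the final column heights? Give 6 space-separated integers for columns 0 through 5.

Answer: 4 9 10 10 5 0

Derivation:
Drop 1: J rot1 at col 1 lands with bottom-row=0; cleared 0 line(s) (total 0); column heights now [0 3 3 0 0 0], max=3
Drop 2: J rot3 at col 3 lands with bottom-row=0; cleared 0 line(s) (total 0); column heights now [0 3 3 1 3 0], max=3
Drop 3: L rot0 at col 2 lands with bottom-row=3; cleared 0 line(s) (total 0); column heights now [0 3 4 4 5 0], max=5
Drop 4: S rot0 at col 0 lands with bottom-row=3; cleared 0 line(s) (total 0); column heights now [4 5 5 4 5 0], max=5
Drop 5: J rot1 at col 2 lands with bottom-row=5; cleared 0 line(s) (total 0); column heights now [4 5 8 8 5 0], max=8
Drop 6: S rot2 at col 1 lands with bottom-row=8; cleared 0 line(s) (total 0); column heights now [4 9 10 10 5 0], max=10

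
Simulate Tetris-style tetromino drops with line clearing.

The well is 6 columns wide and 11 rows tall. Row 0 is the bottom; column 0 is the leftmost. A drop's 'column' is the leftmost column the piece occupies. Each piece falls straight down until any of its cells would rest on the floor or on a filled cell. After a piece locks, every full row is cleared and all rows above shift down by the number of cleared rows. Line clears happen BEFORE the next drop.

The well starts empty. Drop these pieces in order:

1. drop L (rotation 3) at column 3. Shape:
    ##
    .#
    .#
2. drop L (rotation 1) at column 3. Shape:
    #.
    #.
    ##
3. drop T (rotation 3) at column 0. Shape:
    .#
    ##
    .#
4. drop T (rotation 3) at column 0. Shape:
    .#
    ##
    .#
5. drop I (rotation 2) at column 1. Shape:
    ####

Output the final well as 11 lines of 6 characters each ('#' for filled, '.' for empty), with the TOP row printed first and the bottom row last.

Answer: ......
......
......
......
.####.
.#.#..
##.#..
.#.##.
.#.##.
##..#.
.#..#.

Derivation:
Drop 1: L rot3 at col 3 lands with bottom-row=0; cleared 0 line(s) (total 0); column heights now [0 0 0 3 3 0], max=3
Drop 2: L rot1 at col 3 lands with bottom-row=3; cleared 0 line(s) (total 0); column heights now [0 0 0 6 4 0], max=6
Drop 3: T rot3 at col 0 lands with bottom-row=0; cleared 0 line(s) (total 0); column heights now [2 3 0 6 4 0], max=6
Drop 4: T rot3 at col 0 lands with bottom-row=3; cleared 0 line(s) (total 0); column heights now [5 6 0 6 4 0], max=6
Drop 5: I rot2 at col 1 lands with bottom-row=6; cleared 0 line(s) (total 0); column heights now [5 7 7 7 7 0], max=7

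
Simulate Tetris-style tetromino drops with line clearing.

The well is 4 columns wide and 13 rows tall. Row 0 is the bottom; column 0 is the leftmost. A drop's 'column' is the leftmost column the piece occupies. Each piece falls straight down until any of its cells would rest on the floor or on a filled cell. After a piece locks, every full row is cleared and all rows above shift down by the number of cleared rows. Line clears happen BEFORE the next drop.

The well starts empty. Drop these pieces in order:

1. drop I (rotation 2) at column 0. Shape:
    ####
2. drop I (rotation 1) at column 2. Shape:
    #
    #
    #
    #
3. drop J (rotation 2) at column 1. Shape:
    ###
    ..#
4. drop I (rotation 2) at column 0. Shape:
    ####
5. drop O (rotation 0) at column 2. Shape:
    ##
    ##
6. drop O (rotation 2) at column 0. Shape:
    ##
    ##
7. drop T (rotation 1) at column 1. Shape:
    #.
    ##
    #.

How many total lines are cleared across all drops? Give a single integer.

Answer: 4

Derivation:
Drop 1: I rot2 at col 0 lands with bottom-row=0; cleared 1 line(s) (total 1); column heights now [0 0 0 0], max=0
Drop 2: I rot1 at col 2 lands with bottom-row=0; cleared 0 line(s) (total 1); column heights now [0 0 4 0], max=4
Drop 3: J rot2 at col 1 lands with bottom-row=3; cleared 0 line(s) (total 1); column heights now [0 5 5 5], max=5
Drop 4: I rot2 at col 0 lands with bottom-row=5; cleared 1 line(s) (total 2); column heights now [0 5 5 5], max=5
Drop 5: O rot0 at col 2 lands with bottom-row=5; cleared 0 line(s) (total 2); column heights now [0 5 7 7], max=7
Drop 6: O rot2 at col 0 lands with bottom-row=5; cleared 2 line(s) (total 4); column heights now [0 5 5 5], max=5
Drop 7: T rot1 at col 1 lands with bottom-row=5; cleared 0 line(s) (total 4); column heights now [0 8 7 5], max=8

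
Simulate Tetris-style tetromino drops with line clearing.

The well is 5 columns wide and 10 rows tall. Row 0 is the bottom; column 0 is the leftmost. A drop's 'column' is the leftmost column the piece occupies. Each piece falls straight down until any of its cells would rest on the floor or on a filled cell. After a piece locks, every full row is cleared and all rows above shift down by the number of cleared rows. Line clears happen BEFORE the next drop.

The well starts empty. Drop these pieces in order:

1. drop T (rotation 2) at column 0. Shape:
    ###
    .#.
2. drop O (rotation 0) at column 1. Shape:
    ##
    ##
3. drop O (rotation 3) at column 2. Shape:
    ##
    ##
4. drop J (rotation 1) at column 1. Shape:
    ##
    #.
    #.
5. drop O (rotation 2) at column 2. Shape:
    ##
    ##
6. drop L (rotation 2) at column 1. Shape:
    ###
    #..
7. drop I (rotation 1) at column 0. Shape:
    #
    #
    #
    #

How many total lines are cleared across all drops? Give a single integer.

Answer: 0

Derivation:
Drop 1: T rot2 at col 0 lands with bottom-row=0; cleared 0 line(s) (total 0); column heights now [2 2 2 0 0], max=2
Drop 2: O rot0 at col 1 lands with bottom-row=2; cleared 0 line(s) (total 0); column heights now [2 4 4 0 0], max=4
Drop 3: O rot3 at col 2 lands with bottom-row=4; cleared 0 line(s) (total 0); column heights now [2 4 6 6 0], max=6
Drop 4: J rot1 at col 1 lands with bottom-row=4; cleared 0 line(s) (total 0); column heights now [2 7 7 6 0], max=7
Drop 5: O rot2 at col 2 lands with bottom-row=7; cleared 0 line(s) (total 0); column heights now [2 7 9 9 0], max=9
Drop 6: L rot2 at col 1 lands with bottom-row=8; cleared 0 line(s) (total 0); column heights now [2 10 10 10 0], max=10
Drop 7: I rot1 at col 0 lands with bottom-row=2; cleared 0 line(s) (total 0); column heights now [6 10 10 10 0], max=10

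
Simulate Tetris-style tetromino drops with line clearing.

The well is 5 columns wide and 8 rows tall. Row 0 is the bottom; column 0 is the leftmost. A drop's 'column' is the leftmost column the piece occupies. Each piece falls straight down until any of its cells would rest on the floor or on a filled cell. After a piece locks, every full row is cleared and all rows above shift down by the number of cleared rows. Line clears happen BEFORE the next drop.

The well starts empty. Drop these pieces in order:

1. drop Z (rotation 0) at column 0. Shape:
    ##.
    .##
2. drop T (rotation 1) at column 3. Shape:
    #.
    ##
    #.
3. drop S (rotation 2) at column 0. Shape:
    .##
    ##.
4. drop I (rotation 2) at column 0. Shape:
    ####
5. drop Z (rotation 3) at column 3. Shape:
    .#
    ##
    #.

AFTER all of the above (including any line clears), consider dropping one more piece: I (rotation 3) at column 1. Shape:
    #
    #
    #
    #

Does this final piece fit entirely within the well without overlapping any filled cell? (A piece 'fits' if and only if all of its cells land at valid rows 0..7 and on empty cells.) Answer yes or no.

Answer: no

Derivation:
Drop 1: Z rot0 at col 0 lands with bottom-row=0; cleared 0 line(s) (total 0); column heights now [2 2 1 0 0], max=2
Drop 2: T rot1 at col 3 lands with bottom-row=0; cleared 0 line(s) (total 0); column heights now [2 2 1 3 2], max=3
Drop 3: S rot2 at col 0 lands with bottom-row=2; cleared 0 line(s) (total 0); column heights now [3 4 4 3 2], max=4
Drop 4: I rot2 at col 0 lands with bottom-row=4; cleared 0 line(s) (total 0); column heights now [5 5 5 5 2], max=5
Drop 5: Z rot3 at col 3 lands with bottom-row=5; cleared 0 line(s) (total 0); column heights now [5 5 5 7 8], max=8
Test piece I rot3 at col 1 (width 1): heights before test = [5 5 5 7 8]; fits = False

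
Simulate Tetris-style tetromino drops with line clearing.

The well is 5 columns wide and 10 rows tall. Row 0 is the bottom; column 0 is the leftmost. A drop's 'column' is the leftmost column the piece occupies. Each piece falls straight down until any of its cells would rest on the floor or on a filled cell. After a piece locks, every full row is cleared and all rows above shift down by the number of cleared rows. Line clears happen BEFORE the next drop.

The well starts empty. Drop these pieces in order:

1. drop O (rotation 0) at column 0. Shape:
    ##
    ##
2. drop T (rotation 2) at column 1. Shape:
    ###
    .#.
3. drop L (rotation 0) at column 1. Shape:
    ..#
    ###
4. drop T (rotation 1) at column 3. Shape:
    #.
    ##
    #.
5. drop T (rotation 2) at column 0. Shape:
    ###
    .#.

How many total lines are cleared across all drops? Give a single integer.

Answer: 0

Derivation:
Drop 1: O rot0 at col 0 lands with bottom-row=0; cleared 0 line(s) (total 0); column heights now [2 2 0 0 0], max=2
Drop 2: T rot2 at col 1 lands with bottom-row=1; cleared 0 line(s) (total 0); column heights now [2 3 3 3 0], max=3
Drop 3: L rot0 at col 1 lands with bottom-row=3; cleared 0 line(s) (total 0); column heights now [2 4 4 5 0], max=5
Drop 4: T rot1 at col 3 lands with bottom-row=5; cleared 0 line(s) (total 0); column heights now [2 4 4 8 7], max=8
Drop 5: T rot2 at col 0 lands with bottom-row=4; cleared 0 line(s) (total 0); column heights now [6 6 6 8 7], max=8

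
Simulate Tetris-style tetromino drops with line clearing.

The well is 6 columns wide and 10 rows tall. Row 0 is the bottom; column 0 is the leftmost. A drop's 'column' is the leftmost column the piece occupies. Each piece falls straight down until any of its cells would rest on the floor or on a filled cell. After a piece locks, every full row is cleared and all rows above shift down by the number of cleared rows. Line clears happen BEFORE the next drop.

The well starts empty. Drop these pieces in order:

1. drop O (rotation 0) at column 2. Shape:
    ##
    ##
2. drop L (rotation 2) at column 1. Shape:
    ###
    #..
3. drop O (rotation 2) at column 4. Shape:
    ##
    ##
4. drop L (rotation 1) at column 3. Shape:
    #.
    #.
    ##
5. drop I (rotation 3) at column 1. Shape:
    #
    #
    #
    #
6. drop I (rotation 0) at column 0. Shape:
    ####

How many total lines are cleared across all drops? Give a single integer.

Drop 1: O rot0 at col 2 lands with bottom-row=0; cleared 0 line(s) (total 0); column heights now [0 0 2 2 0 0], max=2
Drop 2: L rot2 at col 1 lands with bottom-row=1; cleared 0 line(s) (total 0); column heights now [0 3 3 3 0 0], max=3
Drop 3: O rot2 at col 4 lands with bottom-row=0; cleared 0 line(s) (total 0); column heights now [0 3 3 3 2 2], max=3
Drop 4: L rot1 at col 3 lands with bottom-row=3; cleared 0 line(s) (total 0); column heights now [0 3 3 6 4 2], max=6
Drop 5: I rot3 at col 1 lands with bottom-row=3; cleared 0 line(s) (total 0); column heights now [0 7 3 6 4 2], max=7
Drop 6: I rot0 at col 0 lands with bottom-row=7; cleared 0 line(s) (total 0); column heights now [8 8 8 8 4 2], max=8

Answer: 0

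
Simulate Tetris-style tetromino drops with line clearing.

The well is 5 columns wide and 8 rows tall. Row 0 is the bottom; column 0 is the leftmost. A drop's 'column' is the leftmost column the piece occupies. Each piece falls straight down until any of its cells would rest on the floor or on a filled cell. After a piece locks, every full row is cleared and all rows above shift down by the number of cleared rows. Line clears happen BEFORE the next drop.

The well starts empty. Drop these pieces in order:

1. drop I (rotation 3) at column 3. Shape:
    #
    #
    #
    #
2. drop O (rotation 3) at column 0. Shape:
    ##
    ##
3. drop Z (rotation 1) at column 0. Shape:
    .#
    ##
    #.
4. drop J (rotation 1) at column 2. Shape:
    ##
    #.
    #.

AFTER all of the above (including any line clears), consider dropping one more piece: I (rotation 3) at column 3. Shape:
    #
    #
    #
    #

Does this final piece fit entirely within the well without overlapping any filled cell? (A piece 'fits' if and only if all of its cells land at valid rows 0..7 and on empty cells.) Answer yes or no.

Answer: no

Derivation:
Drop 1: I rot3 at col 3 lands with bottom-row=0; cleared 0 line(s) (total 0); column heights now [0 0 0 4 0], max=4
Drop 2: O rot3 at col 0 lands with bottom-row=0; cleared 0 line(s) (total 0); column heights now [2 2 0 4 0], max=4
Drop 3: Z rot1 at col 0 lands with bottom-row=2; cleared 0 line(s) (total 0); column heights now [4 5 0 4 0], max=5
Drop 4: J rot1 at col 2 lands with bottom-row=2; cleared 0 line(s) (total 0); column heights now [4 5 5 5 0], max=5
Test piece I rot3 at col 3 (width 1): heights before test = [4 5 5 5 0]; fits = False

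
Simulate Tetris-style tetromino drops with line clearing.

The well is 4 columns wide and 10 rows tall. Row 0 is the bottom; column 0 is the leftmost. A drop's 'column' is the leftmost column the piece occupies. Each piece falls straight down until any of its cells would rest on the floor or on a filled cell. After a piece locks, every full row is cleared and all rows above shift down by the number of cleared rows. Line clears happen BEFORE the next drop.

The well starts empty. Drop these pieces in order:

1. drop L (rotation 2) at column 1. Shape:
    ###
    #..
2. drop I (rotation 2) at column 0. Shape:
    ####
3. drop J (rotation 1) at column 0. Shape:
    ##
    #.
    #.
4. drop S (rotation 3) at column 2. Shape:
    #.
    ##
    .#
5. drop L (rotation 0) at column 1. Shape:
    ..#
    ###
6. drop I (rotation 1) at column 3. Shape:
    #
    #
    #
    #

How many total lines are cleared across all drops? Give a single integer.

Drop 1: L rot2 at col 1 lands with bottom-row=0; cleared 0 line(s) (total 0); column heights now [0 2 2 2], max=2
Drop 2: I rot2 at col 0 lands with bottom-row=2; cleared 1 line(s) (total 1); column heights now [0 2 2 2], max=2
Drop 3: J rot1 at col 0 lands with bottom-row=0; cleared 1 line(s) (total 2); column heights now [2 2 0 0], max=2
Drop 4: S rot3 at col 2 lands with bottom-row=0; cleared 1 line(s) (total 3); column heights now [1 1 2 1], max=2
Drop 5: L rot0 at col 1 lands with bottom-row=2; cleared 0 line(s) (total 3); column heights now [1 3 3 4], max=4
Drop 6: I rot1 at col 3 lands with bottom-row=4; cleared 0 line(s) (total 3); column heights now [1 3 3 8], max=8

Answer: 3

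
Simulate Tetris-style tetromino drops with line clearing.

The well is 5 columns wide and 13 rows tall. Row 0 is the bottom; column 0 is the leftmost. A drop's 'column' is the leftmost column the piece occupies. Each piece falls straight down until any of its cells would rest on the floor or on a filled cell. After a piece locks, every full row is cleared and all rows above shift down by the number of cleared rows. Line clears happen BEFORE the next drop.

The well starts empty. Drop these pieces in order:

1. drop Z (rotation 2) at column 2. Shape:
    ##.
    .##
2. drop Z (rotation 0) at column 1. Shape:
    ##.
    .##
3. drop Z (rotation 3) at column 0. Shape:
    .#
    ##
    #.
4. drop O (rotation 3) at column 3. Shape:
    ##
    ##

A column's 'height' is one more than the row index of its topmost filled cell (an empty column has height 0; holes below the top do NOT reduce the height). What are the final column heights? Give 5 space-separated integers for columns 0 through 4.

Drop 1: Z rot2 at col 2 lands with bottom-row=0; cleared 0 line(s) (total 0); column heights now [0 0 2 2 1], max=2
Drop 2: Z rot0 at col 1 lands with bottom-row=2; cleared 0 line(s) (total 0); column heights now [0 4 4 3 1], max=4
Drop 3: Z rot3 at col 0 lands with bottom-row=3; cleared 0 line(s) (total 0); column heights now [5 6 4 3 1], max=6
Drop 4: O rot3 at col 3 lands with bottom-row=3; cleared 1 line(s) (total 1); column heights now [4 5 3 4 4], max=5

Answer: 4 5 3 4 4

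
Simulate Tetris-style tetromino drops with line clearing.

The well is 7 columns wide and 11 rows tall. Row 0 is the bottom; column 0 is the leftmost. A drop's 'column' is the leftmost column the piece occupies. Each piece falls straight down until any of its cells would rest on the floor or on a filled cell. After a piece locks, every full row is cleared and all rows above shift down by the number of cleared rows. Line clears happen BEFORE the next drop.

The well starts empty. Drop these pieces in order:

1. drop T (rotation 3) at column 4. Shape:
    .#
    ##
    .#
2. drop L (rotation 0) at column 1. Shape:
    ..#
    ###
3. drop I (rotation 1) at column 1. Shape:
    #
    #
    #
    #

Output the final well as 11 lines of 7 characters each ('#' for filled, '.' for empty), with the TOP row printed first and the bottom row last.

Drop 1: T rot3 at col 4 lands with bottom-row=0; cleared 0 line(s) (total 0); column heights now [0 0 0 0 2 3 0], max=3
Drop 2: L rot0 at col 1 lands with bottom-row=0; cleared 0 line(s) (total 0); column heights now [0 1 1 2 2 3 0], max=3
Drop 3: I rot1 at col 1 lands with bottom-row=1; cleared 0 line(s) (total 0); column heights now [0 5 1 2 2 3 0], max=5

Answer: .......
.......
.......
.......
.......
.......
.#.....
.#.....
.#...#.
.#.###.
.###.#.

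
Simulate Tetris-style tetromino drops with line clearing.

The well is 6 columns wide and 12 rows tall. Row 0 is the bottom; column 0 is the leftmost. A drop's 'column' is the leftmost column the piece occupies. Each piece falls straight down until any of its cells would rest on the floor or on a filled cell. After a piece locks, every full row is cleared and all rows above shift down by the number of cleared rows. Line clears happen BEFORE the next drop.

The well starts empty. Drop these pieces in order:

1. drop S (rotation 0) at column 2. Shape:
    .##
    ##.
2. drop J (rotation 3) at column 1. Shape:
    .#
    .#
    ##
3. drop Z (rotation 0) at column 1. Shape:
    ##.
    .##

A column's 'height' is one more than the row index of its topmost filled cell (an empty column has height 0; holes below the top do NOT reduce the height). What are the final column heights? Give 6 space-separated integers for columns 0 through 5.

Answer: 0 6 6 5 2 0

Derivation:
Drop 1: S rot0 at col 2 lands with bottom-row=0; cleared 0 line(s) (total 0); column heights now [0 0 1 2 2 0], max=2
Drop 2: J rot3 at col 1 lands with bottom-row=1; cleared 0 line(s) (total 0); column heights now [0 2 4 2 2 0], max=4
Drop 3: Z rot0 at col 1 lands with bottom-row=4; cleared 0 line(s) (total 0); column heights now [0 6 6 5 2 0], max=6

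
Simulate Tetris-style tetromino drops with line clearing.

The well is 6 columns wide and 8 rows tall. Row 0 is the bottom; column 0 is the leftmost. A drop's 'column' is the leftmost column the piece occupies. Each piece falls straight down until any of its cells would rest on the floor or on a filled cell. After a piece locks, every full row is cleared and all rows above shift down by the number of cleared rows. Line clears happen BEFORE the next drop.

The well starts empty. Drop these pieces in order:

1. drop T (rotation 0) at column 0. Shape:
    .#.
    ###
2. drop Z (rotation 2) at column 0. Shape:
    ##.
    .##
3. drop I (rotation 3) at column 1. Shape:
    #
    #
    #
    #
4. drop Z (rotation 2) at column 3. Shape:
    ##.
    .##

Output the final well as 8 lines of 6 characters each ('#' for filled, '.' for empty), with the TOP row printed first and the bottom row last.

Drop 1: T rot0 at col 0 lands with bottom-row=0; cleared 0 line(s) (total 0); column heights now [1 2 1 0 0 0], max=2
Drop 2: Z rot2 at col 0 lands with bottom-row=2; cleared 0 line(s) (total 0); column heights now [4 4 3 0 0 0], max=4
Drop 3: I rot3 at col 1 lands with bottom-row=4; cleared 0 line(s) (total 0); column heights now [4 8 3 0 0 0], max=8
Drop 4: Z rot2 at col 3 lands with bottom-row=0; cleared 0 line(s) (total 0); column heights now [4 8 3 2 2 1], max=8

Answer: .#....
.#....
.#....
.#....
##....
.##...
.#.##.
###.##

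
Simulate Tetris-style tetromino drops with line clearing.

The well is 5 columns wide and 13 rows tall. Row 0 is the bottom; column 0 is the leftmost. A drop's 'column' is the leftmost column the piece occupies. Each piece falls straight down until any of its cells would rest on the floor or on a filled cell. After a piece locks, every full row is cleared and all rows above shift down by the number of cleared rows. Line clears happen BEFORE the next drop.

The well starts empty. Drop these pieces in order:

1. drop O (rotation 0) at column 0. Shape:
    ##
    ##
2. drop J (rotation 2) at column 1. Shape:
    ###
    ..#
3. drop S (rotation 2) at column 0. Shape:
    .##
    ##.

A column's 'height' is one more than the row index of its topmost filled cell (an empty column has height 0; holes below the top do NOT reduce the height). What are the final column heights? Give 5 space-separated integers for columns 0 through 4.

Drop 1: O rot0 at col 0 lands with bottom-row=0; cleared 0 line(s) (total 0); column heights now [2 2 0 0 0], max=2
Drop 2: J rot2 at col 1 lands with bottom-row=1; cleared 0 line(s) (total 0); column heights now [2 3 3 3 0], max=3
Drop 3: S rot2 at col 0 lands with bottom-row=3; cleared 0 line(s) (total 0); column heights now [4 5 5 3 0], max=5

Answer: 4 5 5 3 0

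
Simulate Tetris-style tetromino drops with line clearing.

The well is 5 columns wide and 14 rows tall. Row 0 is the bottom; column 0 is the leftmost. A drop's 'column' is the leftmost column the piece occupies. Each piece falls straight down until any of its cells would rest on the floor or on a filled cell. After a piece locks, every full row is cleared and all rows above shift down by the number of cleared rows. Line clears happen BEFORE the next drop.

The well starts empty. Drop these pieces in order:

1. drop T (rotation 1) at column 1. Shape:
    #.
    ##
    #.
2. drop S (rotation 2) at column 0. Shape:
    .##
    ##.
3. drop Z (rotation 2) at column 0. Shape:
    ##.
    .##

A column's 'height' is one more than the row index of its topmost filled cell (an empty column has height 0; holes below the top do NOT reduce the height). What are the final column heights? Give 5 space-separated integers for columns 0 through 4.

Drop 1: T rot1 at col 1 lands with bottom-row=0; cleared 0 line(s) (total 0); column heights now [0 3 2 0 0], max=3
Drop 2: S rot2 at col 0 lands with bottom-row=3; cleared 0 line(s) (total 0); column heights now [4 5 5 0 0], max=5
Drop 3: Z rot2 at col 0 lands with bottom-row=5; cleared 0 line(s) (total 0); column heights now [7 7 6 0 0], max=7

Answer: 7 7 6 0 0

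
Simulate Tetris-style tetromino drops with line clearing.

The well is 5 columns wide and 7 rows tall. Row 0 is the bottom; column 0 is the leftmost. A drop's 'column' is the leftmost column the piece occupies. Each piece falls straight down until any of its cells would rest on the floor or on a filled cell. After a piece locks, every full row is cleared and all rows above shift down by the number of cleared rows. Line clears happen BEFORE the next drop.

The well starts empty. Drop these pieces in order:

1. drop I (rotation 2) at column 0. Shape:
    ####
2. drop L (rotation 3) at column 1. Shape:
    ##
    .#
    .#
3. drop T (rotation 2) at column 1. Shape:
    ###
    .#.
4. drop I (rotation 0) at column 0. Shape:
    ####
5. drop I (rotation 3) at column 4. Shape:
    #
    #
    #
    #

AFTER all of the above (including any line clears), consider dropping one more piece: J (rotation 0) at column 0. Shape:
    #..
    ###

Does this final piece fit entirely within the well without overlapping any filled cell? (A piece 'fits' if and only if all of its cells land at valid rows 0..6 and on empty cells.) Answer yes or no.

Answer: no

Derivation:
Drop 1: I rot2 at col 0 lands with bottom-row=0; cleared 0 line(s) (total 0); column heights now [1 1 1 1 0], max=1
Drop 2: L rot3 at col 1 lands with bottom-row=1; cleared 0 line(s) (total 0); column heights now [1 4 4 1 0], max=4
Drop 3: T rot2 at col 1 lands with bottom-row=4; cleared 0 line(s) (total 0); column heights now [1 6 6 6 0], max=6
Drop 4: I rot0 at col 0 lands with bottom-row=6; cleared 0 line(s) (total 0); column heights now [7 7 7 7 0], max=7
Drop 5: I rot3 at col 4 lands with bottom-row=0; cleared 1 line(s) (total 1); column heights now [6 6 6 6 3], max=6
Test piece J rot0 at col 0 (width 3): heights before test = [6 6 6 6 3]; fits = False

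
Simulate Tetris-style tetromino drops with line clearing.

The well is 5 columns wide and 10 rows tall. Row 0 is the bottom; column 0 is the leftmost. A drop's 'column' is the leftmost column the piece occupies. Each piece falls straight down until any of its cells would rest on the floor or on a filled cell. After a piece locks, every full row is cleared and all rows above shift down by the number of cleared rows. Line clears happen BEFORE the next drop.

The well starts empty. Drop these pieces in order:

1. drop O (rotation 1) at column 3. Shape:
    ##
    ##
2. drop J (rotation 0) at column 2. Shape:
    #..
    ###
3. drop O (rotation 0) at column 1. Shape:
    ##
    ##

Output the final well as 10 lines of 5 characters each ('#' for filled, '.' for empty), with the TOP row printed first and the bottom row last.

Answer: .....
.....
.....
.....
.##..
.##..
..#..
..###
...##
...##

Derivation:
Drop 1: O rot1 at col 3 lands with bottom-row=0; cleared 0 line(s) (total 0); column heights now [0 0 0 2 2], max=2
Drop 2: J rot0 at col 2 lands with bottom-row=2; cleared 0 line(s) (total 0); column heights now [0 0 4 3 3], max=4
Drop 3: O rot0 at col 1 lands with bottom-row=4; cleared 0 line(s) (total 0); column heights now [0 6 6 3 3], max=6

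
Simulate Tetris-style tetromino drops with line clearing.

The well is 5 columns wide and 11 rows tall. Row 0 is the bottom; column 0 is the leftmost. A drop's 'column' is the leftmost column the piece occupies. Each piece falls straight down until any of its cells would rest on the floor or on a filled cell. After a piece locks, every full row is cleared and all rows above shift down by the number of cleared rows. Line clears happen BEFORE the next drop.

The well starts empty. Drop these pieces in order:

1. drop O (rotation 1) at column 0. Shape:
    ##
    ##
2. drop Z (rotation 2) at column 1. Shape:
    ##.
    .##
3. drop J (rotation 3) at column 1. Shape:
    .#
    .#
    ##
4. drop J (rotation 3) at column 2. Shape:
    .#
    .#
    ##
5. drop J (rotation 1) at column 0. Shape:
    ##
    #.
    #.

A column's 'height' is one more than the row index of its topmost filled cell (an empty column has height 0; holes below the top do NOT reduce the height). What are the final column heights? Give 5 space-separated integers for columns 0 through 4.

Drop 1: O rot1 at col 0 lands with bottom-row=0; cleared 0 line(s) (total 0); column heights now [2 2 0 0 0], max=2
Drop 2: Z rot2 at col 1 lands with bottom-row=1; cleared 0 line(s) (total 0); column heights now [2 3 3 2 0], max=3
Drop 3: J rot3 at col 1 lands with bottom-row=3; cleared 0 line(s) (total 0); column heights now [2 4 6 2 0], max=6
Drop 4: J rot3 at col 2 lands with bottom-row=6; cleared 0 line(s) (total 0); column heights now [2 4 7 9 0], max=9
Drop 5: J rot1 at col 0 lands with bottom-row=2; cleared 0 line(s) (total 0); column heights now [5 5 7 9 0], max=9

Answer: 5 5 7 9 0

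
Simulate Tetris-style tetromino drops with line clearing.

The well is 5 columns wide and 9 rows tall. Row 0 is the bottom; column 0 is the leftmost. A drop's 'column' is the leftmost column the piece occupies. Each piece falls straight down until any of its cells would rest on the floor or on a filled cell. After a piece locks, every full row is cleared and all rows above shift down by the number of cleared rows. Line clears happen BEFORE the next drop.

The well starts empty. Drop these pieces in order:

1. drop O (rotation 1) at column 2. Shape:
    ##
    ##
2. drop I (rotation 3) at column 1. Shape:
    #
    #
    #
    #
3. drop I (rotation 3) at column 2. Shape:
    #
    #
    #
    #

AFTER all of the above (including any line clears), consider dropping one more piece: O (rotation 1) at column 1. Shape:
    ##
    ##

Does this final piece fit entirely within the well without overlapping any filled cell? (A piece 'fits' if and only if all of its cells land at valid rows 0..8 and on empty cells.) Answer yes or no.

Drop 1: O rot1 at col 2 lands with bottom-row=0; cleared 0 line(s) (total 0); column heights now [0 0 2 2 0], max=2
Drop 2: I rot3 at col 1 lands with bottom-row=0; cleared 0 line(s) (total 0); column heights now [0 4 2 2 0], max=4
Drop 3: I rot3 at col 2 lands with bottom-row=2; cleared 0 line(s) (total 0); column heights now [0 4 6 2 0], max=6
Test piece O rot1 at col 1 (width 2): heights before test = [0 4 6 2 0]; fits = True

Answer: yes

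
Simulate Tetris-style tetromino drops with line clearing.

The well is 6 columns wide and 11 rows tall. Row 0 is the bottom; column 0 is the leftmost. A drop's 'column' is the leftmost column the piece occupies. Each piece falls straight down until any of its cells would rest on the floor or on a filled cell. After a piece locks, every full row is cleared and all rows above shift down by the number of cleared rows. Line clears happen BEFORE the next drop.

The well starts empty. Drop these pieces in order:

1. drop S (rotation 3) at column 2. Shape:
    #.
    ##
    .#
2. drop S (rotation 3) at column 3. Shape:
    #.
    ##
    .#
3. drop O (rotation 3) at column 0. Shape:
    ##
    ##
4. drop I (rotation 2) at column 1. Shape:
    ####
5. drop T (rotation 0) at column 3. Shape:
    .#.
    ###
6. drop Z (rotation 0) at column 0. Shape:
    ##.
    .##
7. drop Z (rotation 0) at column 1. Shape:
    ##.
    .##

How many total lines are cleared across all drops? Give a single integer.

Drop 1: S rot3 at col 2 lands with bottom-row=0; cleared 0 line(s) (total 0); column heights now [0 0 3 2 0 0], max=3
Drop 2: S rot3 at col 3 lands with bottom-row=1; cleared 0 line(s) (total 0); column heights now [0 0 3 4 3 0], max=4
Drop 3: O rot3 at col 0 lands with bottom-row=0; cleared 0 line(s) (total 0); column heights now [2 2 3 4 3 0], max=4
Drop 4: I rot2 at col 1 lands with bottom-row=4; cleared 0 line(s) (total 0); column heights now [2 5 5 5 5 0], max=5
Drop 5: T rot0 at col 3 lands with bottom-row=5; cleared 0 line(s) (total 0); column heights now [2 5 5 6 7 6], max=7
Drop 6: Z rot0 at col 0 lands with bottom-row=5; cleared 0 line(s) (total 0); column heights now [7 7 6 6 7 6], max=7
Drop 7: Z rot0 at col 1 lands with bottom-row=6; cleared 0 line(s) (total 0); column heights now [7 8 8 7 7 6], max=8

Answer: 0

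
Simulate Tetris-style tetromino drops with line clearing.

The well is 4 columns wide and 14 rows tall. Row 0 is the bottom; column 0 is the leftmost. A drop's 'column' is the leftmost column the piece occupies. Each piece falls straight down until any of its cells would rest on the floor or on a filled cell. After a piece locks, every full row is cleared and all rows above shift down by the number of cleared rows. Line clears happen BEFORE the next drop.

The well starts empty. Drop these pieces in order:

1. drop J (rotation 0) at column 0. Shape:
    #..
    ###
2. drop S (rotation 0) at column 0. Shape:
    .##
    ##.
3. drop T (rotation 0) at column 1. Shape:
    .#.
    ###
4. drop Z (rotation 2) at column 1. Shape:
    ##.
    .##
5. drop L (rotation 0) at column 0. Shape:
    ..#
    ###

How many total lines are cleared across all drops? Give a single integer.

Answer: 0

Derivation:
Drop 1: J rot0 at col 0 lands with bottom-row=0; cleared 0 line(s) (total 0); column heights now [2 1 1 0], max=2
Drop 2: S rot0 at col 0 lands with bottom-row=2; cleared 0 line(s) (total 0); column heights now [3 4 4 0], max=4
Drop 3: T rot0 at col 1 lands with bottom-row=4; cleared 0 line(s) (total 0); column heights now [3 5 6 5], max=6
Drop 4: Z rot2 at col 1 lands with bottom-row=6; cleared 0 line(s) (total 0); column heights now [3 8 8 7], max=8
Drop 5: L rot0 at col 0 lands with bottom-row=8; cleared 0 line(s) (total 0); column heights now [9 9 10 7], max=10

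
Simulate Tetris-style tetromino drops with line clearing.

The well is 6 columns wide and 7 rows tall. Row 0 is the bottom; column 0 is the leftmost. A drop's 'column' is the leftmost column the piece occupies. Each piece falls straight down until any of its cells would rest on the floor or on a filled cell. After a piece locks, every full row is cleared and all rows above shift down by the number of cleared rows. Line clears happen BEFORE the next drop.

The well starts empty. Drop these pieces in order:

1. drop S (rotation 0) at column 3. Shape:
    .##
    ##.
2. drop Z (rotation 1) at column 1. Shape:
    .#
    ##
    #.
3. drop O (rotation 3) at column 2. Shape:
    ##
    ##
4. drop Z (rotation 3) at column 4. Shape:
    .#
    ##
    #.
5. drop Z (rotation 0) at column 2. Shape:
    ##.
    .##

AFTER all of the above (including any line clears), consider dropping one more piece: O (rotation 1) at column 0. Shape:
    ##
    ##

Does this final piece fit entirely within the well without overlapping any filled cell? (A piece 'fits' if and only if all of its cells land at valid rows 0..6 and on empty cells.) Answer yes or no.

Drop 1: S rot0 at col 3 lands with bottom-row=0; cleared 0 line(s) (total 0); column heights now [0 0 0 1 2 2], max=2
Drop 2: Z rot1 at col 1 lands with bottom-row=0; cleared 0 line(s) (total 0); column heights now [0 2 3 1 2 2], max=3
Drop 3: O rot3 at col 2 lands with bottom-row=3; cleared 0 line(s) (total 0); column heights now [0 2 5 5 2 2], max=5
Drop 4: Z rot3 at col 4 lands with bottom-row=2; cleared 0 line(s) (total 0); column heights now [0 2 5 5 4 5], max=5
Drop 5: Z rot0 at col 2 lands with bottom-row=5; cleared 0 line(s) (total 0); column heights now [0 2 7 7 6 5], max=7
Test piece O rot1 at col 0 (width 2): heights before test = [0 2 7 7 6 5]; fits = True

Answer: yes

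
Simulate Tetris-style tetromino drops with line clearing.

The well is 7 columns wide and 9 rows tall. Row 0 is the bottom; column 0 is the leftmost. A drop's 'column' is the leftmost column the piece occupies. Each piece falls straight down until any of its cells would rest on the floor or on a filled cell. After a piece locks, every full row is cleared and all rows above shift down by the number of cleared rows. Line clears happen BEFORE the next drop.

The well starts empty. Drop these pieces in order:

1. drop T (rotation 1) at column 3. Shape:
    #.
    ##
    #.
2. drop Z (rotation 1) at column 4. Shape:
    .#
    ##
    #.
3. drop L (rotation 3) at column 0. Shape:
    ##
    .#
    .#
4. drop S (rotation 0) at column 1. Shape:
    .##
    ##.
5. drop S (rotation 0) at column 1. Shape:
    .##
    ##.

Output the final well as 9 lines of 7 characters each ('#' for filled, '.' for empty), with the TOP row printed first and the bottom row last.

Answer: .......
.......
..##...
.##....
..##.#.
.##.##.
##.##..
.#.##..
.#.#...

Derivation:
Drop 1: T rot1 at col 3 lands with bottom-row=0; cleared 0 line(s) (total 0); column heights now [0 0 0 3 2 0 0], max=3
Drop 2: Z rot1 at col 4 lands with bottom-row=2; cleared 0 line(s) (total 0); column heights now [0 0 0 3 4 5 0], max=5
Drop 3: L rot3 at col 0 lands with bottom-row=0; cleared 0 line(s) (total 0); column heights now [3 3 0 3 4 5 0], max=5
Drop 4: S rot0 at col 1 lands with bottom-row=3; cleared 0 line(s) (total 0); column heights now [3 4 5 5 4 5 0], max=5
Drop 5: S rot0 at col 1 lands with bottom-row=5; cleared 0 line(s) (total 0); column heights now [3 6 7 7 4 5 0], max=7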